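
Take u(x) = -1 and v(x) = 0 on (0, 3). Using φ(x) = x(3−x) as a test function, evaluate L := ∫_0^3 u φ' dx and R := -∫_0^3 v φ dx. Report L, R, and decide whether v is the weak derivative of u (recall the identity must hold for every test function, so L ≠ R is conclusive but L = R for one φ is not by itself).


LHS = 0, RHS = 0. Yes, v = u' weakly.

u(x) = -1, classical derivative u'(x) = 0.
φ(x) = x(3−x), so φ'(x) = 3 - 2*x.
Note φ(0) = φ(3) = 0, so the boundary term u·φ vanishes.
LHS = ∫_0^3 u(x) φ'(x) dx = ∫_0^3 (2*x - 3) dx. Term by term:
  ∫_0^3 2*x dx = 9;  ∫_0^3 -3 dx = -9.
Sum: 9 − 9 = 0.
So LHS = 0.
∫_0^3 v(x) φ(x) dx = ∫_0^3 (0) dx. Term by term:
  ∫_0^3 0 dx = 0.
So RHS = -∫_0^3 v(x) φ(x) dx = 0.
LHS = RHS, so the identity holds for this test φ.
Moreover u is smooth here and v(x) = u'(x) = 0 pointwise, so the identity holds for every test function. Hence v is the weak derivative of u.


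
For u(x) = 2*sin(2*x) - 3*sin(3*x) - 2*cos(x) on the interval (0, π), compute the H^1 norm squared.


||u||_{H^1(0,π)}^2 = -64/3 + 59*π

u'(x) = 2*sin(x) + 4*cos(2*x) - 9*cos(3*x).
Expand u² and (u')² and integrate term by term on (0, π), using: for integers n ≥ 1, ∫_0^π sin²(nx) dx = ∫_0^π cos²(nx) dx = π/2; for n ≠ n', ∫_0^π sin(nx)sin(n'x) dx = ∫_0^π cos(nx)cos(n'x) dx = 0; and by product-to-sum, ∫_0^π sin(nx)cos(n'x) dx = ½∫_0^π [sin((n+n')x) + sin((n−n')x)] dx, which is 0 when n+n' is even and 2n/(n²−n'²) when n+n' is odd (it need not vanish on (0, π)).
  u² squared terms: (-3)²·∫sin(3x)² dx = 9·π/2 = 9*π/2;  (-2)²·∫cos(x)² dx = 4·π/2 = 2*π;  (2)²·∫sin(2x)² dx = 4·π/2 = 2*π.
  u² cross terms: 2·(-3)·(-2)·∫sin(3x)·cos(x) dx = 12·(0) = 0;  2·(-3)·(2)·∫sin(3x)·sin(2x) dx = -12·(0) = 0;  2·(-2)·(2)·∫cos(x)·sin(2x) dx = -8·(4/3) = -32/3.
  So ∫_0^π u² dx = 9*π/2 + 2*π + 2*π + 0 + 0 − 32/3 = -32/3 + 17*π/2.
  (u')² squared terms: (-9)²·∫cos(3x)² dx = 81·π/2 = 81*π/2;  (2)²·∫sin(x)² dx = 4·π/2 = 2*π;  (4)²·∫cos(2x)² dx = 16·π/2 = 8*π.
  (u')² cross terms: 2·(-9)·(2)·∫cos(3x)·sin(x) dx = -36·(0) = 0;  2·(-9)·(4)·∫cos(3x)·cos(2x) dx = -72·(0) = 0;  2·(2)·(4)·∫sin(x)·cos(2x) dx = 16·(-2/3) = -32/3.
  So ∫_0^π (u')² dx = 81*π/2 + 2*π + 8*π + 0 + 0 − 32/3 = -32/3 + 101*π/2.
||u||_{H^1}^2 = (-32/3 + 17*π/2) + (-32/3 + 101*π/2) = -64/3 + 59*π.


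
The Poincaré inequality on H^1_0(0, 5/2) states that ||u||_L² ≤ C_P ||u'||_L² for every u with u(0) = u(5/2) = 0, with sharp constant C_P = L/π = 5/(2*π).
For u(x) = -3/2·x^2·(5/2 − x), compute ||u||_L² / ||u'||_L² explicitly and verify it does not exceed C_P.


||u||_L² / ||u'||_L² = 5*sqrt(14)/28 < C_P = 5/(2*π).

u(x) = -3/2·x^2·(5/2 − x), so u'(x) = 3*x*(3*x - 5)/2.
u(x) = -3/2·x^2·(5/2 − x) vanishes at x = 0 and x = 5/2, so u ∈ H^1_0(0, 5/2). Differentiate via the product rule and integrate the resulting polynomials term by term.
  ∫_0^5/2 u² dx = ∫_0^5/2 (9*x^6/4 - 45*x^5/4 + 225*x^4/16) dx. Term by term:
    ∫_0^5/2 9*x^6/4 dx = 703125/3584;  ∫_0^5/2 -45*x^5/4 dx = -234375/512;  ∫_0^5/2 225*x^4/16 dx = 140625/512.
  Sum: 703125/3584 − 234375/512 + 140625/512 = 46875/3584.
  ∫_0^5/2 (u')² dx = ∫_0^5/2 (81*x^4/4 - 135*x^3/2 + 225*x^2/4) dx. Term by term:
    ∫_0^5/2 81*x^4/4 dx = 50625/128;  ∫_0^5/2 -135*x^3/2 dx = -84375/128;  ∫_0^5/2 225*x^2/4 dx = 9375/32.
  Sum: 50625/128 − 84375/128 + 9375/32 = 1875/64.
∫_0^5/2 u² dx = 46875/3584, so ||u||_L² = 125*sqrt(42)/224.
∫_0^5/2 (u')² dx = 1875/64, so ||u'||_L² = 25*sqrt(3)/8.
Ratio ||u||_L² / ||u'||_L² = 5*sqrt(14)/28.
Sharp Poincaré constant on H^1_0(0, 5/2) is C_P = L/π = 5/(2*π), achieved by sin(2*π/5·x).
A polynomial bump cannot attain the sharp Poincaré constant (only the first sine eigenfunction does), so the ratio is strictly less than C_P, consistent with ||u||_L² ≤ C_P ||u'||_L².


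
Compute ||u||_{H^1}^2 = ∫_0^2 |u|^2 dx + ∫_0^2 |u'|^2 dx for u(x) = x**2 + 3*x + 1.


||u||_{H^1}^2 = 632/5

The H^1 norm (squared) on an interval (0, L) is
  ||u||_{H^1}^2 = ∫_0^L u(x)^2 dx + ∫_0^L u'(x)^2 dx.
Compute u'(x) = 2*x + 3.
Then u(x)^2 = x**4 + 6*x**3 + 11*x**2 + 6*x + 1 and u'(x)^2 = 4*x**2 + 12*x + 9.
Integrate each monomial from 0 to 2 using ∫_0^2 c·x^n dx = c·2^(n+1)/(n+1):
  ∫_0^2 u(x)^2 dx = ∫_0^2 (x^4 + 6*x^3 + 11*x^2 + 6*x + 1) dx. Term by term:
    ∫_0^2 x^4 dx = 32/5;  ∫_0^2 6*x^3 dx = 24;  ∫_0^2 11*x^2 dx = 88/3;
    ∫_0^2 6*x dx = 12;  ∫_0^2 1 dx = 2.
  Sum: 32/5 + 24 + 88/3 + 12 + 2 = 1106/15.
  ∫_0^2 u'(x)^2 dx = ∫_0^2 (4*x^2 + 12*x + 9) dx. Term by term:
    ∫_0^2 4*x^2 dx = 32/3;  ∫_0^2 12*x dx = 24;  ∫_0^2 9 dx = 18.
  Sum: 32/3 + 24 + 18 = 158/3.
Adding: ||u||_{H^1}^2 = 1106/15 + 158/3 = 632/5.


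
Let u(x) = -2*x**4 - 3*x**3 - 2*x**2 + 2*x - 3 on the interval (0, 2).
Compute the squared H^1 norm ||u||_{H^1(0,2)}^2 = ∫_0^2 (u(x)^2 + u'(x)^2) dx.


||u||_{H^1}^2 = 1507054/315

The H^1 norm (squared) on an interval (0, L) is
  ||u||_{H^1}^2 = ∫_0^L u(x)^2 dx + ∫_0^L u'(x)^2 dx.
Compute u'(x) = -8*x**3 - 9*x**2 - 4*x + 2.
Then u(x)^2 = 4*x**8 + 12*x**7 + 17*x**6 + 4*x**5 + 4*x**4 + 10*x**3 + 16*x**2 - 12*x + 9 and u'(x)^2 = 64*x**6 + 144*x**5 + 145*x**4 + 40*x**3 - 20*x**2 - 16*x + 4.
Integrate each monomial from 0 to 2 using ∫_0^2 c·x^n dx = c·2^(n+1)/(n+1):
  ∫_0^2 u(x)^2 dx = ∫_0^2 (4*x^8 + 12*x^7 + 17*x^6 + 4*x^5 + 4*x^4 + 10*x^3 + 16*x^2 - 12*x + 9) dx. Term by term:
    ∫_0^2 4*x^8 dx = 2048/9;  ∫_0^2 12*x^7 dx = 384;  ∫_0^2 17*x^6 dx = 2176/7;
    ∫_0^2 4*x^5 dx = 128/3;  ∫_0^2 4*x^4 dx = 128/5;  ∫_0^2 10*x^3 dx = 40;
    ∫_0^2 16*x^2 dx = 128/3;  ∫_0^2 -12*x dx = -24;  ∫_0^2 9 dx = 18.
  Sum: 2048/9 + 384 + 2176/7 + 128/3 + 128/5 + 40 + 128/3 − 24 + 18 = 336214/315.
  ∫_0^2 u'(x)^2 dx = ∫_0^2 (64*x^6 + 144*x^5 + 145*x^4 + 40*x^3 - 20*x^2 - 16*x + 4) dx. Term by term:
    ∫_0^2 64*x^6 dx = 8192/7;  ∫_0^2 144*x^5 dx = 1536;  ∫_0^2 145*x^4 dx = 928;
    ∫_0^2 40*x^3 dx = 160;  ∫_0^2 -20*x^2 dx = -160/3;  ∫_0^2 -16*x dx = -32;
    ∫_0^2 4 dx = 8.
  Sum: 8192/7 + 1536 + 928 + 160 − 160/3 − 32 + 8 = 78056/21.
Adding: ||u||_{H^1}^2 = 336214/315 + 78056/21 = 1507054/315.


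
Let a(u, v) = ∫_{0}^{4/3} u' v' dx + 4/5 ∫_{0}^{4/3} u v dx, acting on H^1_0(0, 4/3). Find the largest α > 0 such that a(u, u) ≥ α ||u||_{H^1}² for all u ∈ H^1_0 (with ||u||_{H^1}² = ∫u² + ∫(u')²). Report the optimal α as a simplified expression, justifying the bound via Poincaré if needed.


α = (64 + 45*π^2)/(5*(16 + 9*π^2))

Coercivity of a(·,·) on H^1_0(0, 4/3) means a(u, u) ≥ α ||u||_{H^1}² for every u ∈ H^1_0.
The interval has length L = 4/3, and Poincaré/coercivity depend only on L. Here a(u, u) = ∫(u')² + (4/5)·∫u².
Here 0 < c = 4/5 < 1. The condition a(u,u) ≥ α||u||_{H^1}² reads (1−α)∫(u')² ≥ (α−c)∫u². Any admissible α is ≤ 1 (rapidly oscillating u have ∫u²/∫(u')² → 0), and α = 1 would force 0 ≥ (1−c)∫u², impossible since c < 1; so 1−α > 0. By the sharp Poincaré inequality on H^1_0 of an interval of length L, ∫(u')² ≥ (π/L)²∫u² with equality for the first sine mode sin(π(x−x₀)/L) (x₀ the left endpoint), so the inequality holds for all u iff (1−α)(π/L)² ≥ α − c, i.e. α ≤ ((π/L)² + c)/((π/L)² + 1) = (1 + c(L/π)²)/(1 + (L/π)²). With (π/L)² = 9*π^2/16 and c = 4/5, the largest admissible constant is α = ((π/L)² + c)/((π/L)² + 1).
Simplifying, α = (64 + 45*π^2)/(5*(16 + 9*π^2)).


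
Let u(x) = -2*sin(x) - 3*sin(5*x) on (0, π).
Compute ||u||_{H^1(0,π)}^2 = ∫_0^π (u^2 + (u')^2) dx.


||u||_{H^1(0,π)}^2 = 121*π

u'(x) = -2*cos(x) - 15*cos(5*x).
Expand u² and (u')² and integrate term by term on (0, π), using: for integers n ≥ 1, ∫_0^π sin²(nx) dx = ∫_0^π cos²(nx) dx = π/2; for n ≠ n', ∫_0^π sin(nx)sin(n'x) dx = ∫_0^π cos(nx)cos(n'x) dx = 0; and by product-to-sum, ∫_0^π sin(nx)cos(n'x) dx = ½∫_0^π [sin((n+n')x) + sin((n−n')x)] dx, which is 0 when n+n' is even and 2n/(n²−n'²) when n+n' is odd (it need not vanish on (0, π)).
  u² squared terms: (-3)²·∫sin(5x)² dx = 9·π/2 = 9*π/2;  (-2)²·∫sin(x)² dx = 4·π/2 = 2*π.
  u² cross terms: 2·(-3)·(-2)·∫sin(5x)·sin(x) dx = 12·(0) = 0.
  So ∫_0^π u² dx = 9*π/2 + 2*π + 0 = 13*π/2.
  (u')² squared terms: (-15)²·∫cos(5x)² dx = 225·π/2 = 225*π/2;  (-2)²·∫cos(x)² dx = 4·π/2 = 2*π.
  (u')² cross terms: 2·(-15)·(-2)·∫cos(5x)·cos(x) dx = 60·(0) = 0.
  So ∫_0^π (u')² dx = 225*π/2 + 2*π + 0 = 229*π/2.
||u||_{H^1}^2 = (13*π/2) + (229*π/2) = 121*π.


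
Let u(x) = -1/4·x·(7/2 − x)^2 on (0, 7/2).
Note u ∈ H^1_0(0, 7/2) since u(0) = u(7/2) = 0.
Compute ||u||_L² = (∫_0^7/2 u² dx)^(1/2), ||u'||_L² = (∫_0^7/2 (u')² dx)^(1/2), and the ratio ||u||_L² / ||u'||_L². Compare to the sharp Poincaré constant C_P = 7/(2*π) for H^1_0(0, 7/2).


||u||_L² / ||u'||_L² = sqrt(14)/4 < C_P = 7/(2*π).

u(x) = -1/4·x·(7/2 − x)^2, so u'(x) = (7 - 6*x)*(2*x - 7)/16.
u(x) = -1/4·x·(7/2 − x)^2 vanishes at x = 0 and x = 7/2, so u ∈ H^1_0(0, 7/2). Differentiate via the product rule and integrate the resulting polynomials term by term.
  ∫_0^7/2 u² dx = ∫_0^7/2 (x^6/16 - 7*x^5/8 + 147*x^4/32 - 343*x^3/32 + 2401*x^2/256) dx. Term by term:
    ∫_0^7/2 x^6/16 dx = 117649/2048;  ∫_0^7/2 -7*x^5/8 dx = -823543/3072;  ∫_0^7/2 147*x^4/32 dx = 2470629/5120;
    ∫_0^7/2 -343*x^3/32 dx = -823543/2048;  ∫_0^7/2 2401*x^2/256 dx = 823543/6144.
  Sum: 117649/2048 − 823543/3072 + 2470629/5120 − 823543/2048 + 823543/6144 = 117649/30720.
  ∫_0^7/2 (u')² dx = ∫_0^7/2 (9*x^4/16 - 21*x^3/4 + 539*x^2/32 - 343*x/16 + 2401/256) dx. Term by term:
    ∫_0^7/2 9*x^4/16 dx = 151263/2560;  ∫_0^7/2 -21*x^3/4 dx = -50421/256;  ∫_0^7/2 539*x^2/32 dx = 184877/768;
    ∫_0^7/2 -343*x/16 dx = -16807/128;  ∫_0^7/2 2401/256 dx = 16807/512.
  Sum: 151263/2560 − 50421/256 + 184877/768 − 16807/128 + 16807/512 = 16807/3840.
∫_0^7/2 u² dx = 117649/30720, so ||u||_L² = 343*sqrt(30)/960.
∫_0^7/2 (u')² dx = 16807/3840, so ||u'||_L² = 49*sqrt(105)/240.
Ratio ||u||_L² / ||u'||_L² = sqrt(14)/4.
Sharp Poincaré constant on H^1_0(0, 7/2) is C_P = L/π = 7/(2*π), achieved by sin(2*π/7·x).
A polynomial bump cannot attain the sharp Poincaré constant (only the first sine eigenfunction does), so the ratio is strictly less than C_P, consistent with ||u||_L² ≤ C_P ||u'||_L².


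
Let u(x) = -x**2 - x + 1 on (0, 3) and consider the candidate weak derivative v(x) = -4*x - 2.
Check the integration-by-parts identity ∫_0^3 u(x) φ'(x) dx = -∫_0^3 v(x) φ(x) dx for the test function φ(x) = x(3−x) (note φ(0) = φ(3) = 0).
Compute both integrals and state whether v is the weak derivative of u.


LHS = 18, RHS = 36. No, v is not the weak derivative of u.

u(x) = -x**2 - x + 1, classical derivative u'(x) = -2*x - 1.
φ(x) = x(3−x), so φ'(x) = 3 - 2*x.
Note φ(0) = φ(3) = 0, so the boundary term u·φ vanishes.
LHS = ∫_0^3 u(x) φ'(x) dx = ∫_0^3 (2*x^3 - x^2 - 5*x + 3) dx. Term by term:
  ∫_0^3 2*x^3 dx = 81/2;  ∫_0^3 -x^2 dx = -9;  ∫_0^3 -5*x dx = -45/2;
  ∫_0^3 3 dx = 9.
Sum: 81/2 − 9 − 45/2 + 9 = 18.
So LHS = 18.
∫_0^3 v(x) φ(x) dx = ∫_0^3 (4*x^3 - 10*x^2 - 6*x) dx. Term by term:
  ∫_0^3 4*x^3 dx = 81;  ∫_0^3 -10*x^2 dx = -90;  ∫_0^3 -6*x dx = -27.
Sum: 81 − 90 − 27 = -36.
So RHS = -∫_0^3 v(x) φ(x) dx = 36.
LHS − RHS = -18 ≠ 0, so the identity fails.
(For a valid weak derivative the identity must hold for EVERY test function, in particular this one. The failure shows v is NOT the weak derivative of u.)
Correct weak derivative would be u'(x) = -2*x - 1.


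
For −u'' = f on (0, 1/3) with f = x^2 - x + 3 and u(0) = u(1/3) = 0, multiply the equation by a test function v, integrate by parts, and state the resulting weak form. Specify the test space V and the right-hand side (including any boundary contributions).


V = H^1_0(0, 1/3) (so v(0) = v(1/3) = 0); weak form: ∫_0^1/3 u'v' dx = ∫_0^1/3 (x^2 - x + 3) v dx for all v ∈ V.

Multiply both sides by a test function v and integrate from 0 to 1/3:
  ∫_0^1/3 −u''(x) v(x) dx = ∫_0^1/3 f(x) v(x) dx.
Integrate the LHS by parts once:
  ∫_0^1/3 −u'' v dx = −[u'(x) v(x)]_0^1/3 + ∫_0^1/3 u'(x) v'(x) dx.
Thus ∫_0^1/3 u'(x) v'(x) dx = ∫_0^1/3 f(x) v(x) dx + [u'(x) v(x)]_0^1/3.
Choose V so that boundary terms are either known or forced to vanish.
u is Dirichlet: u(0) = u(1/3) = 0. Let V = H^1_0(0, 1/3); then v(0) = v(1/3) = 0, and [u' v]_0^1/3 = 0.
Weak formulation: find u (satisfying any essential BC) such that ∫_0^1/3 u'(x) v'(x) dx = ∫_0^1/3 f v dx for all v ∈ V.
Substituting f(x) = x^2 - x + 3, the right-hand side is ∫_0^1/3 (x^2 - x + 3) v dx.


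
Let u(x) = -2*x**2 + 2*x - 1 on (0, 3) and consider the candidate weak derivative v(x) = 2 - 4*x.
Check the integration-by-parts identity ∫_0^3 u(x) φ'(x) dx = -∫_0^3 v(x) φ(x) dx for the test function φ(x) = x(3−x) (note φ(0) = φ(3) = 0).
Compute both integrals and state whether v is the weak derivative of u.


LHS = 18, RHS = 18. Yes, v = u' weakly.

u(x) = -2*x**2 + 2*x - 1, classical derivative u'(x) = 2 - 4*x.
φ(x) = x(3−x), so φ'(x) = 3 - 2*x.
Note φ(0) = φ(3) = 0, so the boundary term u·φ vanishes.
LHS = ∫_0^3 u(x) φ'(x) dx = ∫_0^3 (4*x^3 - 10*x^2 + 8*x - 3) dx. Term by term:
  ∫_0^3 4*x^3 dx = 81;  ∫_0^3 -10*x^2 dx = -90;  ∫_0^3 8*x dx = 36;
  ∫_0^3 -3 dx = -9.
Sum: 81 − 90 + 36 − 9 = 18.
So LHS = 18.
∫_0^3 v(x) φ(x) dx = ∫_0^3 (4*x^3 - 14*x^2 + 6*x) dx. Term by term:
  ∫_0^3 4*x^3 dx = 81;  ∫_0^3 -14*x^2 dx = -126;  ∫_0^3 6*x dx = 27.
Sum: 81 − 126 + 27 = -18.
So RHS = -∫_0^3 v(x) φ(x) dx = 18.
LHS = RHS, so the identity holds for this test φ.
Moreover u is smooth here and v(x) = u'(x) = 2 - 4*x pointwise, so the identity holds for every test function. Hence v is the weak derivative of u.


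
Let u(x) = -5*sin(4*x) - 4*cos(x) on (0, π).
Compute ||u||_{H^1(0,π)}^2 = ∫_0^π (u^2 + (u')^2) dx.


||u||_{H^1(0,π)}^2 = 128/3 + 457*π/2

u'(x) = 4*sin(x) - 20*cos(4*x).
Expand u² and (u')² and integrate term by term on (0, π), using: for integers n ≥ 1, ∫_0^π sin²(nx) dx = ∫_0^π cos²(nx) dx = π/2; for n ≠ n', ∫_0^π sin(nx)sin(n'x) dx = ∫_0^π cos(nx)cos(n'x) dx = 0; and by product-to-sum, ∫_0^π sin(nx)cos(n'x) dx = ½∫_0^π [sin((n+n')x) + sin((n−n')x)] dx, which is 0 when n+n' is even and 2n/(n²−n'²) when n+n' is odd (it need not vanish on (0, π)).
  u² squared terms: (-5)²·∫sin(4x)² dx = 25·π/2 = 25*π/2;  (-4)²·∫cos(x)² dx = 16·π/2 = 8*π.
  u² cross terms: 2·(-5)·(-4)·∫sin(4x)·cos(x) dx = 40·(8/15) = 64/3.
  So ∫_0^π u² dx = 25*π/2 + 8*π + 64/3 = 64/3 + 41*π/2.
  (u')² squared terms: (-20)²·∫cos(4x)² dx = 400·π/2 = 200*π;  (4)²·∫sin(x)² dx = 16·π/2 = 8*π.
  (u')² cross terms: 2·(-20)·(4)·∫cos(4x)·sin(x) dx = -160·(-2/15) = 64/3.
  So ∫_0^π (u')² dx = 200*π + 8*π + 64/3 = 64/3 + 208*π.
||u||_{H^1}^2 = (64/3 + 41*π/2) + (64/3 + 208*π) = 128/3 + 457*π/2.


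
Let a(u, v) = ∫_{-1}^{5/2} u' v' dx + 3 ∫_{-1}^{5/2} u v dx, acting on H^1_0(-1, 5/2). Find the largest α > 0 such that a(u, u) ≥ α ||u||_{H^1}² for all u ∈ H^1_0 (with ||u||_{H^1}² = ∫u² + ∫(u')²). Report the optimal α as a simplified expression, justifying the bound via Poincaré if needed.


α = 1

Coercivity of a(·,·) on H^1_0(-1, 5/2) means a(u, u) ≥ α ||u||_{H^1}² for every u ∈ H^1_0.
The interval has length L = 7/2, and Poincaré/coercivity depend only on L. Here a(u, u) = ∫(u')² + (3)·∫u².
Here c = 3 ≥ 1, so a(u,u) = ∫(u')² + c∫u² ≥ ∫(u')² + ∫u² = ||u||_{H^1}², i.e. α = 1 works. No larger α is possible: a(u,u) ≥ α||u||_{H^1}² means (1−α)∫(u')² ≥ (α−c)∫u², and for the modes u_n = sin(nπ(x−x₀)/L) (x₀ the left endpoint) one has ∫u_n²/∫(u_n')² = (L/(nπ))² → 0, so a(u_n,u_n)/||u_n||_{H^1}² → 1. Hence the optimal constant is α = 1.
Therefore α = 1.


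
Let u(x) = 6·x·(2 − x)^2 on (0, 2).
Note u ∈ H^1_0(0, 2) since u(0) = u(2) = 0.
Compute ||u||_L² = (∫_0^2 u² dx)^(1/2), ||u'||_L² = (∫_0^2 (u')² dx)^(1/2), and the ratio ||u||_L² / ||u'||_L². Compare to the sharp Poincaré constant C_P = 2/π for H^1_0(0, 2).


||u||_L² / ||u'||_L² = sqrt(14)/7 < C_P = 2/π.

u(x) = 6·x·(2 − x)^2, so u'(x) = 6*(x - 2)*(3*x - 2).
u(x) = 6·x·(2 − x)^2 vanishes at x = 0 and x = 2, so u ∈ H^1_0(0, 2). Differentiate via the product rule and integrate the resulting polynomials term by term.
  ∫_0^2 u² dx = ∫_0^2 (36*x^6 - 288*x^5 + 864*x^4 - 1152*x^3 + 576*x^2) dx. Term by term:
    ∫_0^2 36*x^6 dx = 4608/7;  ∫_0^2 -288*x^5 dx = -3072;  ∫_0^2 864*x^4 dx = 27648/5;
    ∫_0^2 -1152*x^3 dx = -4608;  ∫_0^2 576*x^2 dx = 1536.
  Sum: 4608/7 − 3072 + 27648/5 − 4608 + 1536 = 1536/35.
  ∫_0^2 (u')² dx = ∫_0^2 (324*x^4 - 1728*x^3 + 3168*x^2 - 2304*x + 576) dx. Term by term:
    ∫_0^2 324*x^4 dx = 10368/5;  ∫_0^2 -1728*x^3 dx = -6912;  ∫_0^2 3168*x^2 dx = 8448;
    ∫_0^2 -2304*x dx = -4608;  ∫_0^2 576 dx = 1152.
  Sum: 10368/5 − 6912 + 8448 − 4608 + 1152 = 768/5.
∫_0^2 u² dx = 1536/35, so ||u||_L² = 16*sqrt(210)/35.
∫_0^2 (u')² dx = 768/5, so ||u'||_L² = 16*sqrt(15)/5.
Ratio ||u||_L² / ||u'||_L² = sqrt(14)/7.
Sharp Poincaré constant on H^1_0(0, 2) is C_P = L/π = 2/π, achieved by sin(π/2·x).
A polynomial bump cannot attain the sharp Poincaré constant (only the first sine eigenfunction does), so the ratio is strictly less than C_P, consistent with ||u||_L² ≤ C_P ||u'||_L².


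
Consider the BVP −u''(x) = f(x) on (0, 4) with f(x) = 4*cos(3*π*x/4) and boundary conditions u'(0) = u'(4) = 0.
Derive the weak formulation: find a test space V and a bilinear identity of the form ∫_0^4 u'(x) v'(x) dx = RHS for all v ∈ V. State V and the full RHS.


V = H^1(0, 4) (no boundary constraint on v; u is determined up to an additive constant); weak form: ∫_0^4 u'v' dx = ∫_0^4 (4*cos(3*π*x/4)) v dx for all v ∈ V.

Multiply both sides by a test function v and integrate from 0 to 4:
  ∫_0^4 −u''(x) v(x) dx = ∫_0^4 f(x) v(x) dx.
Integrate the LHS by parts once:
  ∫_0^4 −u'' v dx = −[u'(x) v(x)]_0^4 + ∫_0^4 u'(x) v'(x) dx.
Thus ∫_0^4 u'(x) v'(x) dx = ∫_0^4 f(x) v(x) dx + [u'(x) v(x)]_0^4.
Choose V so that boundary terms are either known or forced to vanish.
u has homogeneous Neumann: u'(0) = u'(4) = 0. So [u' v]_0^4 = 0·v(4) − 0·v(0) = 0 for any v; take V = H^1(0, 4).
Weak formulation: find u (satisfying any essential BC) such that ∫_0^4 u'(x) v'(x) dx = ∫_0^4 f v dx for all v ∈ V (homogeneous Neumann, so boundary terms vanish).
Substituting f(x) = 4*cos(3*π*x/4), the right-hand side is ∫_0^4 (4*cos(3*π*x/4)) v dx.
Compatibility check (pure Neumann): taking v ≡ 1 ∈ V gives 0 = ∫_0^4 f dx + (0) − (0), i.e. ∫_0^4 f dx must equal u'(0) − u'(4) = 0. Indeed ∫_0^4 (4*cos(3*π*x/4)) dx = 0, so the data are compatible. The solution is then unique only up to an additive constant (fix it e.g. by requiring ∫_0^4 u dx = 0).


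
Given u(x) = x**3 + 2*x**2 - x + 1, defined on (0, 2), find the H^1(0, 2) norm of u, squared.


||u||_{H^1}^2 = 25552/105

The H^1 norm (squared) on an interval (0, L) is
  ||u||_{H^1}^2 = ∫_0^L u(x)^2 dx + ∫_0^L u'(x)^2 dx.
Compute u'(x) = 3*x**2 + 4*x - 1.
Then u(x)^2 = x**6 + 4*x**5 + 2*x**4 - 2*x**3 + 5*x**2 - 2*x + 1 and u'(x)^2 = 9*x**4 + 24*x**3 + 10*x**2 - 8*x + 1.
Integrate each monomial from 0 to 2 using ∫_0^2 c·x^n dx = c·2^(n+1)/(n+1):
  ∫_0^2 u(x)^2 dx = ∫_0^2 (x^6 + 4*x^5 + 2*x^4 - 2*x^3 + 5*x^2 - 2*x + 1) dx. Term by term:
    ∫_0^2 x^6 dx = 128/7;  ∫_0^2 4*x^5 dx = 128/3;  ∫_0^2 2*x^4 dx = 64/5;
    ∫_0^2 -2*x^3 dx = -8;  ∫_0^2 5*x^2 dx = 40/3;  ∫_0^2 -2*x dx = -4;
    ∫_0^2 1 dx = 2.
  Sum: 128/7 + 128/3 + 64/5 − 8 + 40/3 − 4 + 2 = 2698/35.
  ∫_0^2 u'(x)^2 dx = ∫_0^2 (9*x^4 + 24*x^3 + 10*x^2 - 8*x + 1) dx. Term by term:
    ∫_0^2 9*x^4 dx = 288/5;  ∫_0^2 24*x^3 dx = 96;  ∫_0^2 10*x^2 dx = 80/3;
    ∫_0^2 -8*x dx = -16;  ∫_0^2 1 dx = 2.
  Sum: 288/5 + 96 + 80/3 − 16 + 2 = 2494/15.
Adding: ||u||_{H^1}^2 = 2698/35 + 2494/15 = 25552/105.


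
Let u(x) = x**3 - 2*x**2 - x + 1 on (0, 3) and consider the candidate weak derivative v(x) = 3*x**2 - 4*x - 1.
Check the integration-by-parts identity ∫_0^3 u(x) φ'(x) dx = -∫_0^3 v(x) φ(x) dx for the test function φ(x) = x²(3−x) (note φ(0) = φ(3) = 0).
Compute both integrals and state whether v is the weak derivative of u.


LHS = -351/20, RHS = -351/20. Yes, v = u' weakly.

u(x) = x**3 - 2*x**2 - x + 1, classical derivative u'(x) = 3*x**2 - 4*x - 1.
φ(x) = x²(3−x), so φ'(x) = 3*x*(2 - x).
Note φ(0) = φ(3) = 0, so the boundary term u·φ vanishes.
LHS = ∫_0^3 u(x) φ'(x) dx = ∫_0^3 (-3*x^5 + 12*x^4 - 9*x^3 - 9*x^2 + 6*x) dx. Term by term:
  ∫_0^3 -3*x^5 dx = -729/2;  ∫_0^3 12*x^4 dx = 2916/5;  ∫_0^3 -9*x^3 dx = -729/4;
  ∫_0^3 -9*x^2 dx = -81;  ∫_0^3 6*x dx = 27.
Sum: -729/2 + 2916/5 − 729/4 − 81 + 27 = -351/20.
So LHS = -351/20.
∫_0^3 v(x) φ(x) dx = ∫_0^3 (-3*x^5 + 13*x^4 - 11*x^3 - 3*x^2) dx. Term by term:
  ∫_0^3 -3*x^5 dx = -729/2;  ∫_0^3 13*x^4 dx = 3159/5;  ∫_0^3 -11*x^3 dx = -891/4;
  ∫_0^3 -3*x^2 dx = -27.
Sum: -729/2 + 3159/5 − 891/4 − 27 = 351/20.
So RHS = -∫_0^3 v(x) φ(x) dx = -351/20.
LHS = RHS, so the identity holds for this test φ.
Moreover u is smooth here and v(x) = u'(x) = 3*x**2 - 4*x - 1 pointwise, so the identity holds for every test function. Hence v is the weak derivative of u.


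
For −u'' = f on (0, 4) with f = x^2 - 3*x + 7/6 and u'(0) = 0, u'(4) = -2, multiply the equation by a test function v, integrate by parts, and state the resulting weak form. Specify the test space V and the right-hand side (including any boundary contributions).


V = H^1(0, 4) (v unrestricted at boundary; u is determined up to an additive constant); weak form: ∫_0^4 u'v' dx = ∫_0^4 (x^2 - 3*x + 7/6) v dx − 2·v(4) for all v ∈ V.

Multiply both sides by a test function v and integrate from 0 to 4:
  ∫_0^4 −u''(x) v(x) dx = ∫_0^4 f(x) v(x) dx.
Integrate the LHS by parts once:
  ∫_0^4 −u'' v dx = −[u'(x) v(x)]_0^4 + ∫_0^4 u'(x) v'(x) dx.
Thus ∫_0^4 u'(x) v'(x) dx = ∫_0^4 f(x) v(x) dx + [u'(x) v(x)]_0^4.
Choose V so that boundary terms are either known or forced to vanish.
u has inhomogeneous Neumann u'(0) = 0, u'(4) = -2. [u' v]_0^4 = (-2)·v(4) − (0)·v(0) = − 2·v(4). Take V = H^1(0, 4); boundary term becomes part of RHS.
Weak formulation: find u (satisfying any essential BC) such that ∫_0^4 u'(x) v'(x) dx = ∫_0^4 f v dx − 2·v(4) for all v ∈ V (Neumann data are natural BCs: they enter the RHS as boundary terms).
Substituting f(x) = x^2 - 3*x + 7/6, the right-hand side is ∫_0^4 (x^2 - 3*x + 7/6) v dx − 2·v(4).
Compatibility check (pure Neumann): taking v ≡ 1 ∈ V gives 0 = ∫_0^4 f dx + (-2) − (0), i.e. ∫_0^4 f dx must equal u'(0) − u'(4) = 2. Indeed ∫_0^4 (x^2 - 3*x + 7/6) dx = 2, so the data are compatible. The solution is then unique only up to an additive constant (fix it e.g. by requiring ∫_0^4 u dx = 0).


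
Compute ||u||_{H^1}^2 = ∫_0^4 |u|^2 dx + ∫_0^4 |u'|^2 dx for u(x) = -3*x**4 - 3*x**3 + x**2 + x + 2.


||u||_{H^1}^2 = 4458084/5

The H^1 norm (squared) on an interval (0, L) is
  ||u||_{H^1}^2 = ∫_0^L u(x)^2 dx + ∫_0^L u'(x)^2 dx.
Compute u'(x) = -12*x**3 - 9*x**2 + 2*x + 1.
Then u(x)^2 = 9*x**8 + 18*x**7 + 3*x**6 - 12*x**5 - 17*x**4 - 10*x**3 + 5*x**2 + 4*x + 4 and u'(x)^2 = 144*x**6 + 216*x**5 + 33*x**4 - 60*x**3 - 14*x**2 + 4*x + 1.
Integrate each monomial from 0 to 4 using ∫_0^4 c·x^n dx = c·4^(n+1)/(n+1):
  ∫_0^4 u(x)^2 dx = ∫_0^4 (9*x^8 + 18*x^7 + 3*x^6 - 12*x^5 - 17*x^4 - 10*x^3 + 5*x^2 + 4*x + 4) dx. Term by term:
    ∫_0^4 9*x^8 dx = 262144;  ∫_0^4 18*x^7 dx = 147456;  ∫_0^4 3*x^6 dx = 49152/7;
    ∫_0^4 -12*x^5 dx = -8192;  ∫_0^4 -17*x^4 dx = -17408/5;  ∫_0^4 -10*x^3 dx = -640;
    ∫_0^4 5*x^2 dx = 320/3;  ∫_0^4 4*x dx = 32;  ∫_0^4 4 dx = 16.
  Sum: 262144 + 147456 + 49152/7 − 8192 − 17408/5 − 640 + 320/3 + 32 + 16 = 42468592/105.
  ∫_0^4 u'(x)^2 dx = ∫_0^4 (144*x^6 + 216*x^5 + 33*x^4 - 60*x^3 - 14*x^2 + 4*x + 1) dx. Term by term:
    ∫_0^4 144*x^6 dx = 2359296/7;  ∫_0^4 216*x^5 dx = 147456;  ∫_0^4 33*x^4 dx = 33792/5;
    ∫_0^4 -60*x^3 dx = -3840;  ∫_0^4 -14*x^2 dx = -896/3;  ∫_0^4 4*x dx = 32;
    ∫_0^4 1 dx = 4.
  Sum: 2359296/7 + 147456 + 33792/5 − 3840 − 896/3 + 32 + 4 = 51151172/105.
Adding: ||u||_{H^1}^2 = 42468592/105 + 51151172/105 = 4458084/5.


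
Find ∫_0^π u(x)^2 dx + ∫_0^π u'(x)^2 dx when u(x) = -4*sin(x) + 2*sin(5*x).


||u||_{H^1(0,π)}^2 = 68*π

u'(x) = -4*cos(x) + 10*cos(5*x).
Expand u² and (u')² and integrate term by term on (0, π), using: for integers n ≥ 1, ∫_0^π sin²(nx) dx = ∫_0^π cos²(nx) dx = π/2; for n ≠ n', ∫_0^π sin(nx)sin(n'x) dx = ∫_0^π cos(nx)cos(n'x) dx = 0; and by product-to-sum, ∫_0^π sin(nx)cos(n'x) dx = ½∫_0^π [sin((n+n')x) + sin((n−n')x)] dx, which is 0 when n+n' is even and 2n/(n²−n'²) when n+n' is odd (it need not vanish on (0, π)).
  u² squared terms: (-4)²·∫sin(x)² dx = 16·π/2 = 8*π;  (2)²·∫sin(5x)² dx = 4·π/2 = 2*π.
  u² cross terms: 2·(-4)·(2)·∫sin(x)·sin(5x) dx = -16·(0) = 0.
  So ∫_0^π u² dx = 8*π + 2*π + 0 = 10*π.
  (u')² squared terms: (-4)²·∫cos(x)² dx = 16·π/2 = 8*π;  (10)²·∫cos(5x)² dx = 100·π/2 = 50*π.
  (u')² cross terms: 2·(-4)·(10)·∫cos(x)·cos(5x) dx = -80·(0) = 0.
  So ∫_0^π (u')² dx = 8*π + 50*π + 0 = 58*π.
||u||_{H^1}^2 = (10*π) + (58*π) = 68*π.


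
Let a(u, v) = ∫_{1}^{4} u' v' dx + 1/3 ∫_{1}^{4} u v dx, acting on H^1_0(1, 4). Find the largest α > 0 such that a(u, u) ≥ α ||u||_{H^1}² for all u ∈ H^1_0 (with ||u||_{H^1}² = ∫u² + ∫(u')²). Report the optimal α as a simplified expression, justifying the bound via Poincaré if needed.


α = (3 + π^2)/(9 + π^2)

Coercivity of a(·,·) on H^1_0(1, 4) means a(u, u) ≥ α ||u||_{H^1}² for every u ∈ H^1_0.
The interval has length L = 3, and Poincaré/coercivity depend only on L. Here a(u, u) = ∫(u')² + (1/3)·∫u².
Here 0 < c = 1/3 < 1. The condition a(u,u) ≥ α||u||_{H^1}² reads (1−α)∫(u')² ≥ (α−c)∫u². Any admissible α is ≤ 1 (rapidly oscillating u have ∫u²/∫(u')² → 0), and α = 1 would force 0 ≥ (1−c)∫u², impossible since c < 1; so 1−α > 0. By the sharp Poincaré inequality on H^1_0 of an interval of length L, ∫(u')² ≥ (π/L)²∫u² with equality for the first sine mode sin(π(x−x₀)/L) (x₀ the left endpoint), so the inequality holds for all u iff (1−α)(π/L)² ≥ α − c, i.e. α ≤ ((π/L)² + c)/((π/L)² + 1) = (1 + c(L/π)²)/(1 + (L/π)²). With (π/L)² = π^2/9 and c = 1/3, the largest admissible constant is α = ((π/L)² + c)/((π/L)² + 1).
Simplifying, α = (3 + π^2)/(9 + π^2).


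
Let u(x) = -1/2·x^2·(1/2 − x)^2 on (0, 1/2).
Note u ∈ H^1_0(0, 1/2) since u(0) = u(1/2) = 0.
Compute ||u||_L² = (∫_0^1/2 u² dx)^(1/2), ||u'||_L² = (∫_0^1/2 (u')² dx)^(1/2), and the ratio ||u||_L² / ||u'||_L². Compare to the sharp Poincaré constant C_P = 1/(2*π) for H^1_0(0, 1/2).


||u||_L² / ||u'||_L² = sqrt(3)/12 < C_P = 1/(2*π).

u(x) = -1/2·x^2·(1/2 − x)^2, so u'(x) = x*(-8*x^2 + 6*x - 1)/4.
u(x) = -1/2·x^2·(1/2 − x)^2 vanishes at x = 0 and x = 1/2, so u ∈ H^1_0(0, 1/2). Differentiate via the product rule and integrate the resulting polynomials term by term.
  ∫_0^1/2 u² dx = ∫_0^1/2 (x^8/4 - x^7/2 + 3*x^6/8 - x^5/8 + x^4/64) dx. Term by term:
    ∫_0^1/2 x^8/4 dx = 1/18432;  ∫_0^1/2 -x^7/2 dx = -1/4096;  ∫_0^1/2 3*x^6/8 dx = 3/7168;
    ∫_0^1/2 -x^5/8 dx = -1/3072;  ∫_0^1/2 x^4/64 dx = 1/10240.
  Sum: 1/18432 − 1/4096 + 3/7168 − 1/3072 + 1/10240 = 1/1290240.
  ∫_0^1/2 (u')² dx = ∫_0^1/2 (4*x^6 - 6*x^5 + 13*x^4/4 - 3*x^3/4 + x^2/16) dx. Term by term:
    ∫_0^1/2 4*x^6 dx = 1/224;  ∫_0^1/2 -6*x^5 dx = -1/64;  ∫_0^1/2 13*x^4/4 dx = 13/640;
    ∫_0^1/2 -3*x^3/4 dx = -3/256;  ∫_0^1/2 x^2/16 dx = 1/384.
  Sum: 1/224 − 1/64 + 13/640 − 3/256 + 1/384 = 1/26880.
∫_0^1/2 u² dx = 1/1290240, so ||u||_L² = sqrt(35)/6720.
∫_0^1/2 (u')² dx = 1/26880, so ||u'||_L² = sqrt(105)/1680.
Ratio ||u||_L² / ||u'||_L² = sqrt(3)/12.
Sharp Poincaré constant on H^1_0(0, 1/2) is C_P = L/π = 1/(2*π), achieved by sin(2*π·x).
A polynomial bump cannot attain the sharp Poincaré constant (only the first sine eigenfunction does), so the ratio is strictly less than C_P, consistent with ||u||_L² ≤ C_P ||u'||_L².


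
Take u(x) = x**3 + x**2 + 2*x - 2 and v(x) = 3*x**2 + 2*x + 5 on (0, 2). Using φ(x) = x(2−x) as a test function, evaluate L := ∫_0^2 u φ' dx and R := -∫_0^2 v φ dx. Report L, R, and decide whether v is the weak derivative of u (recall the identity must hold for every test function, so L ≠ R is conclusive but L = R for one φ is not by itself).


LHS = -152/15, RHS = -212/15. No, v is not the weak derivative of u.

u(x) = x**3 + x**2 + 2*x - 2, classical derivative u'(x) = 3*x**2 + 2*x + 2.
φ(x) = x(2−x), so φ'(x) = 2 - 2*x.
Note φ(0) = φ(2) = 0, so the boundary term u·φ vanishes.
LHS = ∫_0^2 u(x) φ'(x) dx = ∫_0^2 (-2*x^4 - 2*x^2 + 8*x - 4) dx. Term by term:
  ∫_0^2 -2*x^4 dx = -64/5;  ∫_0^2 -2*x^2 dx = -16/3;  ∫_0^2 8*x dx = 16;
  ∫_0^2 -4 dx = -8.
Sum: -64/5 − 16/3 + 16 − 8 = -152/15.
So LHS = -152/15.
∫_0^2 v(x) φ(x) dx = ∫_0^2 (-3*x^4 + 4*x^3 - x^2 + 10*x) dx. Term by term:
  ∫_0^2 -3*x^4 dx = -96/5;  ∫_0^2 4*x^3 dx = 16;  ∫_0^2 -x^2 dx = -8/3;
  ∫_0^2 10*x dx = 20.
Sum: -96/5 + 16 − 8/3 + 20 = 212/15.
So RHS = -∫_0^2 v(x) φ(x) dx = -212/15.
LHS − RHS = 4 ≠ 0, so the identity fails.
(For a valid weak derivative the identity must hold for EVERY test function, in particular this one. The failure shows v is NOT the weak derivative of u.)
Correct weak derivative would be u'(x) = 3*x**2 + 2*x + 2.


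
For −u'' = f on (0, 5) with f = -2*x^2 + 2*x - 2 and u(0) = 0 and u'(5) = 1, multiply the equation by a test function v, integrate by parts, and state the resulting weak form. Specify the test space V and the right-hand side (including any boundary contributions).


V = {v ∈ H^1(0, 5) : v(0) = 0} (test functions vanish at x = 0 where u is specified); weak form: ∫_0^5 u'v' dx = ∫_0^5 (-2*x^2 + 2*x - 2) v dx + v(5) for all v ∈ V.

Multiply both sides by a test function v and integrate from 0 to 5:
  ∫_0^5 −u''(x) v(x) dx = ∫_0^5 f(x) v(x) dx.
Integrate the LHS by parts once:
  ∫_0^5 −u'' v dx = −[u'(x) v(x)]_0^5 + ∫_0^5 u'(x) v'(x) dx.
Thus ∫_0^5 u'(x) v'(x) dx = ∫_0^5 f(x) v(x) dx + [u'(x) v(x)]_0^5.
Choose V so that boundary terms are either known or forced to vanish.
Mixed BC: u(0) = 0 (Dirichlet) and u'(5) = 1 (Neumann). Define V = {v ∈ H^1(0, 5) : v(0) = 0}. Then [u' v]_0^5 = u'(5)·v(5) − u'(0)·0 = v(5).
Weak formulation: find u (satisfying any essential BC) such that ∫_0^5 u'(x) v'(x) dx = ∫_0^5 f v dx + v(5) for all v ∈ V (Dirichlet at 0 absorbed into V; Neumann datum at x = 5 contributes the boundary term).
Substituting f(x) = -2*x^2 + 2*x - 2, the right-hand side is ∫_0^5 (-2*x^2 + 2*x - 2) v dx + v(5).


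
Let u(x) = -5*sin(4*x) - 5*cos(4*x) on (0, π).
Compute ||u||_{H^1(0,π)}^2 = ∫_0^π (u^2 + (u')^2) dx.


||u||_{H^1(0,π)}^2 = 425*π

u'(x) = 20*sin(4*x) - 20*cos(4*x).
Expand u² and (u')² and integrate term by term on (0, π), using: for integers n ≥ 1, ∫_0^π sin²(nx) dx = ∫_0^π cos²(nx) dx = π/2; for n ≠ n', ∫_0^π sin(nx)sin(n'x) dx = ∫_0^π cos(nx)cos(n'x) dx = 0; and by product-to-sum, ∫_0^π sin(nx)cos(n'x) dx = ½∫_0^π [sin((n+n')x) + sin((n−n')x)] dx, which is 0 when n+n' is even and 2n/(n²−n'²) when n+n' is odd (it need not vanish on (0, π)).
  u² squared terms: (-5)²·∫cos(4x)² dx = 25·π/2 = 25*π/2;  (-5)²·∫sin(4x)² dx = 25·π/2 = 25*π/2.
  u² cross terms: 2·(-5)·(-5)·∫cos(4x)·sin(4x) dx = 50·(0) = 0.
  So ∫_0^π u² dx = 25*π/2 + 25*π/2 + 0 = 25*π.
  (u')² squared terms: (-20)²·∫cos(4x)² dx = 400·π/2 = 200*π;  (20)²·∫sin(4x)² dx = 400·π/2 = 200*π.
  (u')² cross terms: 2·(-20)·(20)·∫cos(4x)·sin(4x) dx = -800·(0) = 0.
  So ∫_0^π (u')² dx = 200*π + 200*π + 0 = 400*π.
||u||_{H^1}^2 = (25*π) + (400*π) = 425*π.


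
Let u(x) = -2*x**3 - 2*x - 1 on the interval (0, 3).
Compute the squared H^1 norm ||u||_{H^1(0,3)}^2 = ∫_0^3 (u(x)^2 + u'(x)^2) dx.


||u||_{H^1}^2 = 131394/35

The H^1 norm (squared) on an interval (0, L) is
  ||u||_{H^1}^2 = ∫_0^L u(x)^2 dx + ∫_0^L u'(x)^2 dx.
Compute u'(x) = -6*x**2 - 2.
Then u(x)^2 = 4*x**6 + 8*x**4 + 4*x**3 + 4*x**2 + 4*x + 1 and u'(x)^2 = 36*x**4 + 24*x**2 + 4.
Integrate each monomial from 0 to 3 using ∫_0^3 c·x^n dx = c·3^(n+1)/(n+1):
  ∫_0^3 u(x)^2 dx = ∫_0^3 (4*x^6 + 8*x^4 + 4*x^3 + 4*x^2 + 4*x + 1) dx. Term by term:
    ∫_0^3 4*x^6 dx = 8748/7;  ∫_0^3 8*x^4 dx = 1944/5;  ∫_0^3 4*x^3 dx = 81;
    ∫_0^3 4*x^2 dx = 36;  ∫_0^3 4*x dx = 18;  ∫_0^3 1 dx = 3.
  Sum: 8748/7 + 1944/5 + 81 + 36 + 18 + 3 = 62178/35.
  ∫_0^3 u'(x)^2 dx = ∫_0^3 (36*x^4 + 24*x^2 + 4) dx. Term by term:
    ∫_0^3 36*x^4 dx = 8748/5;  ∫_0^3 24*x^2 dx = 216;  ∫_0^3 4 dx = 12.
  Sum: 8748/5 + 216 + 12 = 9888/5.
Adding: ||u||_{H^1}^2 = 62178/35 + 9888/5 = 131394/35.


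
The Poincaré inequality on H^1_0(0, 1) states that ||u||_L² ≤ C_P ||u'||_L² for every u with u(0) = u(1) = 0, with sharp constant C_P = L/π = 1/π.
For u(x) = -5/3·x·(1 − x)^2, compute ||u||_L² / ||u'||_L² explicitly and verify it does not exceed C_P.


||u||_L² / ||u'||_L² = sqrt(14)/14 < C_P = 1/π.

u(x) = -5/3·x·(1 − x)^2, so u'(x) = -5*x^2 + 20*x/3 - 5/3.
u(x) = -5/3·x·(1 − x)^2 vanishes at x = 0 and x = 1, so u ∈ H^1_0(0, 1). Differentiate via the product rule and integrate the resulting polynomials term by term.
  ∫_0^1 u² dx = ∫_0^1 (25*x^6/9 - 100*x^5/9 + 50*x^4/3 - 100*x^3/9 + 25*x^2/9) dx. Term by term:
    ∫_0^1 25*x^6/9 dx = 25/63;  ∫_0^1 -100*x^5/9 dx = -50/27;  ∫_0^1 50*x^4/3 dx = 10/3;
    ∫_0^1 -100*x^3/9 dx = -25/9;  ∫_0^1 25*x^2/9 dx = 25/27.
  Sum: 25/63 − 50/27 + 10/3 − 25/9 + 25/27 = 5/189.
  ∫_0^1 (u')² dx = ∫_0^1 (25*x^4 - 200*x^3/3 + 550*x^2/9 - 200*x/9 + 25/9) dx. Term by term:
    ∫_0^1 25*x^4 dx = 5;  ∫_0^1 -200*x^3/3 dx = -50/3;  ∫_0^1 550*x^2/9 dx = 550/27;
    ∫_0^1 -200*x/9 dx = -100/9;  ∫_0^1 25/9 dx = 25/9.
  Sum: 5 − 50/3 + 550/27 − 100/9 + 25/9 = 10/27.
∫_0^1 u² dx = 5/189, so ||u||_L² = sqrt(105)/63.
∫_0^1 (u')² dx = 10/27, so ||u'||_L² = sqrt(30)/9.
Ratio ||u||_L² / ||u'||_L² = sqrt(14)/14.
Sharp Poincaré constant on H^1_0(0, 1) is C_P = L/π = 1/π, achieved by sin(π·x).
A polynomial bump cannot attain the sharp Poincaré constant (only the first sine eigenfunction does), so the ratio is strictly less than C_P, consistent with ||u||_L² ≤ C_P ||u'||_L².


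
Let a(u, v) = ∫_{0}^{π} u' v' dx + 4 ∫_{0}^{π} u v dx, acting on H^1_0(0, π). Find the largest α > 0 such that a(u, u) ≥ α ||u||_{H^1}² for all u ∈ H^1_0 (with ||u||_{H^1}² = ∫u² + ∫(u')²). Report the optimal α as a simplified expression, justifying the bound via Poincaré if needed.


α = 1

Coercivity of a(·,·) on H^1_0(0, π) means a(u, u) ≥ α ||u||_{H^1}² for every u ∈ H^1_0.
The interval has length L = π, and Poincaré/coercivity depend only on L. Here a(u, u) = ∫(u')² + (4)·∫u².
Here c = 4 ≥ 1, so a(u,u) = ∫(u')² + c∫u² ≥ ∫(u')² + ∫u² = ||u||_{H^1}², i.e. α = 1 works. No larger α is possible: a(u,u) ≥ α||u||_{H^1}² means (1−α)∫(u')² ≥ (α−c)∫u², and for the modes u_n = sin(nπ(x−x₀)/L) (x₀ the left endpoint) one has ∫u_n²/∫(u_n')² = (L/(nπ))² → 0, so a(u_n,u_n)/||u_n||_{H^1}² → 1. Hence the optimal constant is α = 1.
Therefore α = 1.


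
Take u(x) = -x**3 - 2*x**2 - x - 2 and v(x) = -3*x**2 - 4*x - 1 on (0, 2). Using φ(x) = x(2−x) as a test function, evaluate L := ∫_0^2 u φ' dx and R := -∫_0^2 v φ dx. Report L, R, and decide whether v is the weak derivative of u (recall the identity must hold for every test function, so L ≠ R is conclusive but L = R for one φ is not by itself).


LHS = 172/15, RHS = 172/15. Yes, v = u' weakly.

u(x) = -x**3 - 2*x**2 - x - 2, classical derivative u'(x) = -3*x**2 - 4*x - 1.
φ(x) = x(2−x), so φ'(x) = 2 - 2*x.
Note φ(0) = φ(2) = 0, so the boundary term u·φ vanishes.
LHS = ∫_0^2 u(x) φ'(x) dx = ∫_0^2 (2*x^4 + 2*x^3 - 2*x^2 + 2*x - 4) dx. Term by term:
  ∫_0^2 2*x^4 dx = 64/5;  ∫_0^2 2*x^3 dx = 8;  ∫_0^2 -2*x^2 dx = -16/3;
  ∫_0^2 2*x dx = 4;  ∫_0^2 -4 dx = -8.
Sum: 64/5 + 8 − 16/3 + 4 − 8 = 172/15.
So LHS = 172/15.
∫_0^2 v(x) φ(x) dx = ∫_0^2 (3*x^4 - 2*x^3 - 7*x^2 - 2*x) dx. Term by term:
  ∫_0^2 3*x^4 dx = 96/5;  ∫_0^2 -2*x^3 dx = -8;  ∫_0^2 -7*x^2 dx = -56/3;
  ∫_0^2 -2*x dx = -4.
Sum: 96/5 − 8 − 56/3 − 4 = -172/15.
So RHS = -∫_0^2 v(x) φ(x) dx = 172/15.
LHS = RHS, so the identity holds for this test φ.
Moreover u is smooth here and v(x) = u'(x) = -3*x**2 - 4*x - 1 pointwise, so the identity holds for every test function. Hence v is the weak derivative of u.


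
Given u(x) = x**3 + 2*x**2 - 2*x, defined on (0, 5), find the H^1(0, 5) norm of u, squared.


||u||_{H^1}^2 = 208990/7

The H^1 norm (squared) on an interval (0, L) is
  ||u||_{H^1}^2 = ∫_0^L u(x)^2 dx + ∫_0^L u'(x)^2 dx.
Compute u'(x) = 3*x**2 + 4*x - 2.
Then u(x)^2 = x**6 + 4*x**5 - 8*x**3 + 4*x**2 and u'(x)^2 = 9*x**4 + 24*x**3 + 4*x**2 - 16*x + 4.
Integrate each monomial from 0 to 5 using ∫_0^5 c·x^n dx = c·5^(n+1)/(n+1):
  ∫_0^5 u(x)^2 dx = ∫_0^5 (x^6 + 4*x^5 - 8*x^3 + 4*x^2) dx. Term by term:
    ∫_0^5 x^6 dx = 78125/7;  ∫_0^5 4*x^5 dx = 31250/3;  ∫_0^5 -8*x^3 dx = -1250;
    ∫_0^5 4*x^2 dx = 500/3.
  Sum: 78125/7 + 31250/3 − 1250 + 500/3 = 430375/21.
  ∫_0^5 u'(x)^2 dx = ∫_0^5 (9*x^4 + 24*x^3 + 4*x^2 - 16*x + 4) dx. Term by term:
    ∫_0^5 9*x^4 dx = 5625;  ∫_0^5 24*x^3 dx = 3750;  ∫_0^5 4*x^2 dx = 500/3;
    ∫_0^5 -16*x dx = -200;  ∫_0^5 4 dx = 20.
  Sum: 5625 + 3750 + 500/3 − 200 + 20 = 28085/3.
Adding: ||u||_{H^1}^2 = 430375/21 + 28085/3 = 208990/7.


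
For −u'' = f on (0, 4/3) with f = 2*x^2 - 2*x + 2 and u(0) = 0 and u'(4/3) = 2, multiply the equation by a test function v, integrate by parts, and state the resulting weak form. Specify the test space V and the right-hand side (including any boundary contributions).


V = {v ∈ H^1(0, 4/3) : v(0) = 0} (test functions vanish at x = 0 where u is specified); weak form: ∫_0^4/3 u'v' dx = ∫_0^4/3 (2*x^2 - 2*x + 2) v dx + 2·v(4/3) for all v ∈ V.

Multiply both sides by a test function v and integrate from 0 to 4/3:
  ∫_0^4/3 −u''(x) v(x) dx = ∫_0^4/3 f(x) v(x) dx.
Integrate the LHS by parts once:
  ∫_0^4/3 −u'' v dx = −[u'(x) v(x)]_0^4/3 + ∫_0^4/3 u'(x) v'(x) dx.
Thus ∫_0^4/3 u'(x) v'(x) dx = ∫_0^4/3 f(x) v(x) dx + [u'(x) v(x)]_0^4/3.
Choose V so that boundary terms are either known or forced to vanish.
Mixed BC: u(0) = 0 (Dirichlet) and u'(4/3) = 2 (Neumann). Define V = {v ∈ H^1(0, 4/3) : v(0) = 0}. Then [u' v]_0^4/3 = u'(4/3)·v(4/3) − u'(0)·0 = 2·v(4/3).
Weak formulation: find u (satisfying any essential BC) such that ∫_0^4/3 u'(x) v'(x) dx = ∫_0^4/3 f v dx + 2·v(4/3) for all v ∈ V (Dirichlet at 0 absorbed into V; Neumann datum at x = 4/3 contributes the boundary term).
Substituting f(x) = 2*x^2 - 2*x + 2, the right-hand side is ∫_0^4/3 (2*x^2 - 2*x + 2) v dx + 2·v(4/3).


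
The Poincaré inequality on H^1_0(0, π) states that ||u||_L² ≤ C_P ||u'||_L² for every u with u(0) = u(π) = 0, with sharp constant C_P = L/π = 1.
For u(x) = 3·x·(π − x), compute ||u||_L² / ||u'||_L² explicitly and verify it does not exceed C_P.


||u||_L² / ||u'||_L² = sqrt(10)*π/10 < C_P = 1.

u(x) = 3·x·(π − x), so u'(x) = -6*x + 3*π.
u(x) = 3·x·(π − x) vanishes at x = 0 and x = π, so u ∈ H^1_0(0, π). Differentiate via the product rule and integrate the resulting polynomials term by term.
  ∫_0^π u² dx = ∫_0^π (9*x^4 - 18*π*x^3 + 9*π^2*x^2) dx. Term by term:
    ∫_0^π 9*x^4 dx = 9*π^5/5;  ∫_0^π -18*π*x^3 dx = -9*π^5/2;  ∫_0^π 9*π^2*x^2 dx = 3*π^5.
  Sum: 9*π^5/5 − 9*π^5/2 + 3*π^5 = 3*π^5/10.
  ∫_0^π (u')² dx = ∫_0^π (36*x^2 - 36*π*x + 9*π^2) dx. Term by term:
    ∫_0^π 36*x^2 dx = 12*π^3;  ∫_0^π -36*π*x dx = -18*π^3;  ∫_0^π 9*π^2 dx = 9*π^3.
  Sum: 12*π^3 − 18*π^3 + 9*π^3 = 3*π^3.
∫_0^π u² dx = 3*π^5/10, so ||u||_L² = sqrt(30)*π^(5/2)/10.
∫_0^π (u')² dx = 3*π^3, so ||u'||_L² = sqrt(3)*π^(3/2).
Ratio ||u||_L² / ||u'||_L² = sqrt(10)*π/10.
Sharp Poincaré constant on H^1_0(0, π) is C_P = L/π = 1, achieved by sin(x).
A polynomial bump cannot attain the sharp Poincaré constant (only the first sine eigenfunction does), so the ratio is strictly less than C_P, consistent with ||u||_L² ≤ C_P ||u'||_L².
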